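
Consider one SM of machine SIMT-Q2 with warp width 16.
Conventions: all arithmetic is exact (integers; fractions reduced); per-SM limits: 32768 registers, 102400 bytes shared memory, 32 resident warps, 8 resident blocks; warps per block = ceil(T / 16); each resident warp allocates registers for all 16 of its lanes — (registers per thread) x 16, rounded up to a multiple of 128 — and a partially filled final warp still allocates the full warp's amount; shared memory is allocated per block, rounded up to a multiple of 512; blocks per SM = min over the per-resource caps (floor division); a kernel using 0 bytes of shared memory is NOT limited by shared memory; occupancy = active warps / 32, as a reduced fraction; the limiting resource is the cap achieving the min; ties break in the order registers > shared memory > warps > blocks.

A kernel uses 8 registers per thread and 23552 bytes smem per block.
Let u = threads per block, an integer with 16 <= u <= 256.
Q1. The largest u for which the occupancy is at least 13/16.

Answer: u = 256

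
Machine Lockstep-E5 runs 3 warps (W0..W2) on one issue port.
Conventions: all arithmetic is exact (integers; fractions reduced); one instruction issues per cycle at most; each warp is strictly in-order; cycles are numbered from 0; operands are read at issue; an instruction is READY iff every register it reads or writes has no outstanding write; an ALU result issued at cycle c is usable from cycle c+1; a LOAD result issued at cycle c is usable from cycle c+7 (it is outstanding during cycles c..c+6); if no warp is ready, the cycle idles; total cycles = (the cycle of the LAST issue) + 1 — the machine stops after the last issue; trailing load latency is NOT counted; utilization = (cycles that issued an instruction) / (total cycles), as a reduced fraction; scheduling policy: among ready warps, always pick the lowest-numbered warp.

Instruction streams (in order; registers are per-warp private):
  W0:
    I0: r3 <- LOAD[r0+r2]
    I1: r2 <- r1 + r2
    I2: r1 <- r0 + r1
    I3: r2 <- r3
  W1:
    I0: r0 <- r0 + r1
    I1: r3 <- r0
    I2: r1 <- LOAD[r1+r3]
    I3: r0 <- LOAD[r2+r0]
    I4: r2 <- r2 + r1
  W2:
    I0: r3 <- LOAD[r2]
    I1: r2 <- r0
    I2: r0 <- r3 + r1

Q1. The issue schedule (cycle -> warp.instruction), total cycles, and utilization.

cycle 0: W0.I0
cycle 1: W0.I1
cycle 2: W0.I2
cycle 3: W1.I0
cycle 4: W1.I1
cycle 5: W1.I2
cycle 6: W1.I3
cycle 7: W0.I3
cycle 8: W2.I0
cycle 9: W2.I1
cycle 10: idle
cycle 11: idle
cycle 12: W1.I4
cycle 13: idle
cycle 14: idle
cycle 15: W2.I2

Answer: 16 cycles, utilization 3/4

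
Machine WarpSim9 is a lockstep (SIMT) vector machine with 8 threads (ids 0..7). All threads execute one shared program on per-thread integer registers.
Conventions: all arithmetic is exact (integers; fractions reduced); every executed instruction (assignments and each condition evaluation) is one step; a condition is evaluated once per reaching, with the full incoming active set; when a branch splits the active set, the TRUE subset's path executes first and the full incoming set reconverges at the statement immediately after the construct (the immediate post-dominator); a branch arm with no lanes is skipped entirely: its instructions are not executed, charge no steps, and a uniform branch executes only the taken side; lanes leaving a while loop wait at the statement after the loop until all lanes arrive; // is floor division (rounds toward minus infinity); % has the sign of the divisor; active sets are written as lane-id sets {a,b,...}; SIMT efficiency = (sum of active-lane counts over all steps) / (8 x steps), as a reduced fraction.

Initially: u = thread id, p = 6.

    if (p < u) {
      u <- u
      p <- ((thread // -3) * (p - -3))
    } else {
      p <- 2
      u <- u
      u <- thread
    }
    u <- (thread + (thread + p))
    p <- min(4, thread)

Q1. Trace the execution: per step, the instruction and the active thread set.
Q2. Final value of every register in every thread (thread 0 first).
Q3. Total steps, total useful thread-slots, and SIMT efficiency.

step 0: eval (p < u)                 {0,1,2,3,4,5,6,7}
step 1: u <- u                       {7}
step 2: p <- ((thread // -3) * (p - -3)) {7}
step 3: p <- 2                       {0,1,2,3,4,5,6}
step 4: u <- u                       {0,1,2,3,4,5,6}
step 5: u <- thread                  {0,1,2,3,4,5,6}
step 6: u <- (thread + (thread + p)) {0,1,2,3,4,5,6,7}
step 7: p <- min(4, thread)          {0,1,2,3,4,5,6,7}

Answer: 8 steps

u: 2,4,6,8,10,12,14,-13
p: 0,1,2,3,4,4,4,4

steps = 8; useful = 47; efficiency = 47/64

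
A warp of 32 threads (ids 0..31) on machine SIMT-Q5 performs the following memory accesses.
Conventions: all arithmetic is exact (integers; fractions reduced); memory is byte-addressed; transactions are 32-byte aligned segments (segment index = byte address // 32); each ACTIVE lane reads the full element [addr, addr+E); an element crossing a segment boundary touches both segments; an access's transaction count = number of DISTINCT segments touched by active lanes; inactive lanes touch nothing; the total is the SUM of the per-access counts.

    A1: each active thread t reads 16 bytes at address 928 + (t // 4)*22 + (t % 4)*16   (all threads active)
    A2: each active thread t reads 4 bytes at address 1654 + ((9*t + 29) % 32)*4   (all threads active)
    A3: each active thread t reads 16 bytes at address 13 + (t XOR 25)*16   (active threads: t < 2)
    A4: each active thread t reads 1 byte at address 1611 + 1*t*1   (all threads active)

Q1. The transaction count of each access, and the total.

A1: 7 transactions
A2: 5 transactions
A3: 2 transactions
A4: 2 transactions

Answer: 7,5,2,2; total 16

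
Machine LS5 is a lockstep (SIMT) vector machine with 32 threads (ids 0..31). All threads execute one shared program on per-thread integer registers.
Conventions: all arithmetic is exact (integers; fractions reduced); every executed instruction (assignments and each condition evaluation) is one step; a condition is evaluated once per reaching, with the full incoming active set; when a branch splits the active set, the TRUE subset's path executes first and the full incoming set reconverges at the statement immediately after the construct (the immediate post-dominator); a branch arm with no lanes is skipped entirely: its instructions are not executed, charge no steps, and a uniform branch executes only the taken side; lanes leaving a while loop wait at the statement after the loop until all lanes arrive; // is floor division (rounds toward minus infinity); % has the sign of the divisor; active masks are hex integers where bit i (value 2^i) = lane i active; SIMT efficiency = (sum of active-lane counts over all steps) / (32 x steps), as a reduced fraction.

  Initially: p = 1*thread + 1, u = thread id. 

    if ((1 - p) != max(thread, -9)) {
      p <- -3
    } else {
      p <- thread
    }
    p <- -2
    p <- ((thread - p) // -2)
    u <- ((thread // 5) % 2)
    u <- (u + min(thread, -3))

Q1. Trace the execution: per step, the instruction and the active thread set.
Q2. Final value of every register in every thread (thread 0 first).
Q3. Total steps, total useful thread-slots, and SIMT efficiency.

step 0: eval ((1 - p) != max(thread, -9)) 0xffffffff
step 1: p <- -3                      0xfffffffe
step 2: p <- thread                  0x00000001
step 3: p <- -2                      0xffffffff
step 4: p <- ((thread - p) // -2)    0xffffffff
step 5: u <- ((thread // 5) % 2)     0xffffffff
step 6: u <- (u + min(thread, -3))   0xffffffff

Answer: 7 steps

p: -1,-2,-2,-3,-3,-4,-4,-5,-5,-6,-6,-7,-7,-8,-8,-9,-9,-10,-10,-11,-11,-12,-12,-13,-13,-14,-14,-15,-15,-16,-16,-17
u: -3,-3,-3,-3,-3,-2,-2,-2,-2,-2,-3,-3,-3,-3,-3,-2,-2,-2,-2,-2,-3,-3,-3,-3,-3,-2,-2,-2,-2,-2,-3,-3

steps = 7; useful = 192; efficiency = 192/224 = 6/7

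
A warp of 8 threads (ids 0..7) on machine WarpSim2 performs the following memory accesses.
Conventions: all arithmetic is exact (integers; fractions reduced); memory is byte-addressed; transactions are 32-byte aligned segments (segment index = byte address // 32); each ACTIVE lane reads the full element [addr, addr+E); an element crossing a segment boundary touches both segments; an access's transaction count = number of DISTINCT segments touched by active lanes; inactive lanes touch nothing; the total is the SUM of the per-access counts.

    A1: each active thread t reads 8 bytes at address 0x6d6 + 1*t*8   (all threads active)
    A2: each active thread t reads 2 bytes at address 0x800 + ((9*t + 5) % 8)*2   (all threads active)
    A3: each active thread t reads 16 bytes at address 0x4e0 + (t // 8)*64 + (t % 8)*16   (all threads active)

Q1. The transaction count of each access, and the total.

A1: 3 transactions
A2: 1 transaction
A3: 4 transactions

Answer: 3,1,4; total 8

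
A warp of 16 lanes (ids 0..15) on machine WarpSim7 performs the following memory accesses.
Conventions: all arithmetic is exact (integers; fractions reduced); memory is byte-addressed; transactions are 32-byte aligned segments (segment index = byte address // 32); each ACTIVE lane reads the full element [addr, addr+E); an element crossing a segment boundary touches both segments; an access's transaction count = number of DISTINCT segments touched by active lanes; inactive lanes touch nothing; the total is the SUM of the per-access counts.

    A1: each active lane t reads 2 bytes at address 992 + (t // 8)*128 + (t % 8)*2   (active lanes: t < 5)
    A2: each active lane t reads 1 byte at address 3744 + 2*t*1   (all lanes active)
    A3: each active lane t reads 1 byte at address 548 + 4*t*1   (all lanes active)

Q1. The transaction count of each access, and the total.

A1: 1 transaction
A2: 1 transaction
A3: 3 transactions

Answer: 1,1,3; total 5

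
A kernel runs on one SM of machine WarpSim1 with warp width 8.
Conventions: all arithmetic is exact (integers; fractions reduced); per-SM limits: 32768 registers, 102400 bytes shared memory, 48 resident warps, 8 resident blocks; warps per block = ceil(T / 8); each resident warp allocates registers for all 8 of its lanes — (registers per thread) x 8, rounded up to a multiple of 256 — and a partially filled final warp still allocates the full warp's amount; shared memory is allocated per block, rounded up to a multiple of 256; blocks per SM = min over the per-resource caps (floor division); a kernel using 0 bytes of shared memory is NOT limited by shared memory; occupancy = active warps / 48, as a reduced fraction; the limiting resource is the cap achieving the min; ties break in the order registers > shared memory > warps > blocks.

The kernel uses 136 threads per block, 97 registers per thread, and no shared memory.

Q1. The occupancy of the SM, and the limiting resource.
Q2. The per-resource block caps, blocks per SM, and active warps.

Answer: occupancy 17/48, limited by registers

registers: 1 block
shared memory: no limit (kernel uses none)
warps: 2 blocks
blocks: 8 blocks

Answer: 1 block, 17 active warps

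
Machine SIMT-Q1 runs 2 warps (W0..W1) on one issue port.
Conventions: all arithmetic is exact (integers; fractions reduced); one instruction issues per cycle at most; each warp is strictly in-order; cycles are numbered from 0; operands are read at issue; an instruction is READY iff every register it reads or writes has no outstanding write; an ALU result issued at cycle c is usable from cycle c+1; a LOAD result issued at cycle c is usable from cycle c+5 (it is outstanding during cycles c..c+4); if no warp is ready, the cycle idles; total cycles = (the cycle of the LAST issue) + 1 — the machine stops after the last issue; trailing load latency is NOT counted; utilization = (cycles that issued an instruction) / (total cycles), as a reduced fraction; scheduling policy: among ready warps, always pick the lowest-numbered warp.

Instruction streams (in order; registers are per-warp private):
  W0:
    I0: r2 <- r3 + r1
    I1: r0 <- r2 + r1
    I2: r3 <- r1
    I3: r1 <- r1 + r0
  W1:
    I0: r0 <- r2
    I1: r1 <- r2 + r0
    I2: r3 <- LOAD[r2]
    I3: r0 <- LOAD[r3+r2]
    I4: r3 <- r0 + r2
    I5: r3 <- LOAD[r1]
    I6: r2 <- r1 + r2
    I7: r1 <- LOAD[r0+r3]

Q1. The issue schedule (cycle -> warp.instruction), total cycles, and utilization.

cycle 0: W0.I0
cycle 1: W0.I1
cycle 2: W0.I2
cycle 3: W0.I3
cycle 4: W1.I0
cycle 5: W1.I1
cycle 6: W1.I2
cycle 7: idle
cycle 8: idle
cycle 9: idle
cycle 10: idle
cycle 11: W1.I3
cycle 12: idle
cycle 13: idle
cycle 14: idle
cycle 15: idle
cycle 16: W1.I4
cycle 17: W1.I5
cycle 18: W1.I6
cycle 19: idle
cycle 20: idle
cycle 21: idle
cycle 22: W1.I7

Answer: 23 cycles, utilization 12/23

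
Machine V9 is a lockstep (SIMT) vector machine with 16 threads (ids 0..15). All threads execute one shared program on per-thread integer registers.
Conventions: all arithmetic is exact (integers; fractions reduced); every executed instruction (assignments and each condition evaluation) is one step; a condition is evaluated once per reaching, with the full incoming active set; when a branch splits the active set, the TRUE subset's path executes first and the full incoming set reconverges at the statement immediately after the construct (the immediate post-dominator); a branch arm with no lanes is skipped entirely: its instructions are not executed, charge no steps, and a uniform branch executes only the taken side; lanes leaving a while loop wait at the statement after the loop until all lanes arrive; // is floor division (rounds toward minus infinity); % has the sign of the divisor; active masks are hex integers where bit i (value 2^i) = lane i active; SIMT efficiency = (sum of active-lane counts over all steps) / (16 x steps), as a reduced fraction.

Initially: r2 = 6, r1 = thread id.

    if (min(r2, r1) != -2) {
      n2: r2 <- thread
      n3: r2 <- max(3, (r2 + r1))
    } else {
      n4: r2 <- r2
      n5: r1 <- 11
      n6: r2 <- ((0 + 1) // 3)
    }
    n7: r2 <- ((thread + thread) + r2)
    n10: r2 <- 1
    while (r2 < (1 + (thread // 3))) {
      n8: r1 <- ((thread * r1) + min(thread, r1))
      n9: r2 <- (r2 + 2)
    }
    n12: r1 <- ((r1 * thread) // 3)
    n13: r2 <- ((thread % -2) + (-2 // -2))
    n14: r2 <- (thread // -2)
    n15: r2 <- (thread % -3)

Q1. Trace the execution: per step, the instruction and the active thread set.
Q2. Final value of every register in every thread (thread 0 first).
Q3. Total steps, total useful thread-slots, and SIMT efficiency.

step 0: eval (min(r2, r1) != -2)     0xffff
step 1: r2 <- thread                 0xffff
step 2: r2 <- max(3, (r2 + r1))      0xffff
step 3: r2 <- ((thread + thread) + r2) 0xffff
step 4: r2 <- 1                      0xffff
step 5: eval (r2 < (1 + (thread // 3))) 0xffff
step 6: r1 <- ((thread * r1) + min(thread, r1)) 0xfff8
step 7: r2 <- (r2 + 2)               0xfff8
step 8: eval (r2 < (1 + (thread // 3))) 0xfff8
step 9: r1 <- ((thread * r1) + min(thread, r1)) 0xfe00
step 10: r2 <- (r2 + 2)               0xfe00
step 11: eval (r2 < (1 + (thread // 3))) 0xfe00
step 12: r1 <- ((thread * r1) + min(thread, r1)) 0x8000
step 13: r2 <- (r2 + 2)               0x8000
step 14: eval (r2 < (1 + (thread // 3))) 0x8000
step 15: r1 <- ((r1 * thread) // 3)   0xffff
step 16: r2 <- ((thread % -2) + (-2 // -2)) 0xffff
step 17: r2 <- (thread // -2)         0xffff
step 18: r2 <- (thread % -3)          0xffff

Answer: 19 steps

r2: 0,-2,-1,0,-2,-1,0,-2,-1,0,-2,-1,0,-2,-1,0
r1: 0,0,1,12,26,50,84,130,192,2457,3700,5364,7536,10309,13785,271200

steps = 19; useful = 223; efficiency = 223/304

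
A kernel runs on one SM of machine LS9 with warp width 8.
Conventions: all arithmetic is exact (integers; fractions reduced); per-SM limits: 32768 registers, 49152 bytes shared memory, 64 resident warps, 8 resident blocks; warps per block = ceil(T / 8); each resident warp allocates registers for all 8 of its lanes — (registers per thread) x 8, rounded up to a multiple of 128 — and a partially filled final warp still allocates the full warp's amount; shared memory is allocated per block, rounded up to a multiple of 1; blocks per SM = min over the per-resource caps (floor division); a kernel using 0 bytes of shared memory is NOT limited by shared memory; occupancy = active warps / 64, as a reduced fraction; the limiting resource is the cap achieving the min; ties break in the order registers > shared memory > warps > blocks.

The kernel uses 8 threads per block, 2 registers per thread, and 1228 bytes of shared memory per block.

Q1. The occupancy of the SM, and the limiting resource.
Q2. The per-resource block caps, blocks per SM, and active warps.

Answer: occupancy 1/8, limited by blocks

registers: 256 blocks
shared memory: 40 blocks
warps: 64 blocks
blocks: 8 blocks

Answer: 8 blocks, 8 active warps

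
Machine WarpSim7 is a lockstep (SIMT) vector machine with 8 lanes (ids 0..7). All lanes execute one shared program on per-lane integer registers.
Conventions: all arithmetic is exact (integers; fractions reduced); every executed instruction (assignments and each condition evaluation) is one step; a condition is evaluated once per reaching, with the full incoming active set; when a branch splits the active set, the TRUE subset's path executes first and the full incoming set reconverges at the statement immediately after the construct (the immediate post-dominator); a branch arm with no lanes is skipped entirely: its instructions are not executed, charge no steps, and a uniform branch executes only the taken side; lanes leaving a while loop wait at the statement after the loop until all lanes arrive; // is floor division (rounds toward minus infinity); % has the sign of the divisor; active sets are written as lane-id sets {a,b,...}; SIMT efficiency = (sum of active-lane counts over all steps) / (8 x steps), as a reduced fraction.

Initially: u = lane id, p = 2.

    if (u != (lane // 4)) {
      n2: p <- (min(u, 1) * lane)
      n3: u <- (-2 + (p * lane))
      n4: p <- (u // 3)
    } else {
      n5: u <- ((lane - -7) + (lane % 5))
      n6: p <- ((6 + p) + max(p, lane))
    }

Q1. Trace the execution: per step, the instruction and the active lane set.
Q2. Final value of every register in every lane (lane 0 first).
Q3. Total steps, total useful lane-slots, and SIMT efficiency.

step 0: eval (u != (lane // 4))      {0,1,2,3,4,5,6,7}
step 1: p <- (min(u, 1) * lane)      {1,2,3,4,5,6,7}
step 2: u <- (-2 + (p * lane))       {1,2,3,4,5,6,7}
step 3: p <- (u // 3)                {1,2,3,4,5,6,7}
step 4: u <- ((lane - -7) + (lane % 5)) {0}
step 5: p <- ((6 + p) + max(p, lane)) {0}

Answer: 6 steps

u: 7,-1,2,7,14,23,34,47
p: 10,-1,0,2,4,7,11,15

steps = 6; useful = 31; efficiency = 31/48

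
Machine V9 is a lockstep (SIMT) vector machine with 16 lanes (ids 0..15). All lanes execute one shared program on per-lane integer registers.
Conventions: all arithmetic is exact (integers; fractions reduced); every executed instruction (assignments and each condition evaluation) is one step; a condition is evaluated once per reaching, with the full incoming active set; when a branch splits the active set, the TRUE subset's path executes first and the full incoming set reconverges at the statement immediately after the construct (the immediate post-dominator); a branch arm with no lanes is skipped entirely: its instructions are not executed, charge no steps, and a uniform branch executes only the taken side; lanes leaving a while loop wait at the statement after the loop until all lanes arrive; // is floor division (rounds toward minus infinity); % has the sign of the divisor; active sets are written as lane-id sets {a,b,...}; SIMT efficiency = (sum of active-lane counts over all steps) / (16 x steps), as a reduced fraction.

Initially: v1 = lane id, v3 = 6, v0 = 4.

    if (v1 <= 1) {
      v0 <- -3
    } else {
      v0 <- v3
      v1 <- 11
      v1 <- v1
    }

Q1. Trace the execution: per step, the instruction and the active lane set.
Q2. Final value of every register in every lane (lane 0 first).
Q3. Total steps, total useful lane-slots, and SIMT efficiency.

step 0: eval (v1 <= 1)               {0,1,2,3,4,5,6,7,8,9,10,11,12,13,14,15}
step 1: v0 <- -3                     {0,1}
step 2: v0 <- v3                     {2,3,4,5,6,7,8,9,10,11,12,13,14,15}
step 3: v1 <- 11                     {2,3,4,5,6,7,8,9,10,11,12,13,14,15}
step 4: v1 <- v1                     {2,3,4,5,6,7,8,9,10,11,12,13,14,15}

Answer: 5 steps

v1: 0,1,11,11,11,11,11,11,11,11,11,11,11,11,11,11
v3: 6,6,6,6,6,6,6,6,6,6,6,6,6,6,6,6
v0: -3,-3,6,6,6,6,6,6,6,6,6,6,6,6,6,6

steps = 5; useful = 60; efficiency = 60/80 = 3/4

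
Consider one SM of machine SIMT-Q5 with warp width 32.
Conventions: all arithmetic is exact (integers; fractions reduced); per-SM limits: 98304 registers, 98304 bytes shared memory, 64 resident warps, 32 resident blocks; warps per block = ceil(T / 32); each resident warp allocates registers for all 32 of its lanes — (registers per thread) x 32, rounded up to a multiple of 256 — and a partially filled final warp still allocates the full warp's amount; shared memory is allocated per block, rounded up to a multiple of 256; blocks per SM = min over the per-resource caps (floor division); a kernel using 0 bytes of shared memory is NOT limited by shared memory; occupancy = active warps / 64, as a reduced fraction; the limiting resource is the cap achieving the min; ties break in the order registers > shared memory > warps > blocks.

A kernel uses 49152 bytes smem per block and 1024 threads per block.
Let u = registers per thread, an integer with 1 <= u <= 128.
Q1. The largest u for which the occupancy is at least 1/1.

Answer: u = 48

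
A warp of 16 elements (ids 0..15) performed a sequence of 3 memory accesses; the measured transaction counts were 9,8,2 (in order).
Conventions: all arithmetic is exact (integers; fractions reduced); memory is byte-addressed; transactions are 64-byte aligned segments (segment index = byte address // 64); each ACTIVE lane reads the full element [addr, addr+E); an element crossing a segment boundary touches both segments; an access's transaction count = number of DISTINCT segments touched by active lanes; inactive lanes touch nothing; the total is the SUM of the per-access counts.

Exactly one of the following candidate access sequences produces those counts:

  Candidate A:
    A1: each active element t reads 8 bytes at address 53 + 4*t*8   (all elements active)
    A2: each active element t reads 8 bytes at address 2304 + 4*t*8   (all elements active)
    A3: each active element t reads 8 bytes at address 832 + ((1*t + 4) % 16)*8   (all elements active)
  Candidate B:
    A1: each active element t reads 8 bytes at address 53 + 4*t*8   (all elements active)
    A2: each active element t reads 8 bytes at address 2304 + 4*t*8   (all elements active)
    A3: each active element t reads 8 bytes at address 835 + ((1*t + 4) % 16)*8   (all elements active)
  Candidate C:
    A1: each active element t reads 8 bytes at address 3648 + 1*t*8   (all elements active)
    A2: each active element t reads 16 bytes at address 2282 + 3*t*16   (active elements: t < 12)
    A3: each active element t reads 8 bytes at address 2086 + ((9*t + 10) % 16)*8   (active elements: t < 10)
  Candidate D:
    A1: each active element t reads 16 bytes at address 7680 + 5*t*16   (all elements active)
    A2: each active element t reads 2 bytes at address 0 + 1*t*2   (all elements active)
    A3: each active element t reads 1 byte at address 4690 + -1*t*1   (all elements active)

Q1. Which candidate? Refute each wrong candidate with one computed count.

B: A3 gives 3 transactions, not 2
C: A1 gives 2 transactions, not 9
D: A1 gives 16 transactions, not 9
A: all counts match (9,8,2)

Answer: A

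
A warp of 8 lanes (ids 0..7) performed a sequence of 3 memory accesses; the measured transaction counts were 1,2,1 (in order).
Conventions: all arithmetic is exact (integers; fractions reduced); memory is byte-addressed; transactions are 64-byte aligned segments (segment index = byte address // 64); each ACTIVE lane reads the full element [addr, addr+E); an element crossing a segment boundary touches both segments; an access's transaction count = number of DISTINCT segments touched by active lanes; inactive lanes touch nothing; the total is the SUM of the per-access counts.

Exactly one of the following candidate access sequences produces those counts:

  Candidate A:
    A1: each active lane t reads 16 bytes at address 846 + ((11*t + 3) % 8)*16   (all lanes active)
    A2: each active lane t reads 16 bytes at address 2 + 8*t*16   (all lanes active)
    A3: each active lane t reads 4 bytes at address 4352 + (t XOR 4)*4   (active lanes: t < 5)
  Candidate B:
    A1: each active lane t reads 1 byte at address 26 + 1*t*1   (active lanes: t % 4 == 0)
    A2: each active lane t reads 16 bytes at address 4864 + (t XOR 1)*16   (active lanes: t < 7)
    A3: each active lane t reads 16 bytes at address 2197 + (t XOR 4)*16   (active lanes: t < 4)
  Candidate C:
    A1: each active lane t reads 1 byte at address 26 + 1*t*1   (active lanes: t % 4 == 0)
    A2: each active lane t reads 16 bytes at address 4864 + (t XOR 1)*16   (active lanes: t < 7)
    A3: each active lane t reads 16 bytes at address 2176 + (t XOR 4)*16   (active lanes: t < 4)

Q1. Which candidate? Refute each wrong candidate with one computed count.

A: A1 gives 3 transactions, not 1
B: A3 gives 2 transactions, not 1
C: all counts match (1,2,1)

Answer: C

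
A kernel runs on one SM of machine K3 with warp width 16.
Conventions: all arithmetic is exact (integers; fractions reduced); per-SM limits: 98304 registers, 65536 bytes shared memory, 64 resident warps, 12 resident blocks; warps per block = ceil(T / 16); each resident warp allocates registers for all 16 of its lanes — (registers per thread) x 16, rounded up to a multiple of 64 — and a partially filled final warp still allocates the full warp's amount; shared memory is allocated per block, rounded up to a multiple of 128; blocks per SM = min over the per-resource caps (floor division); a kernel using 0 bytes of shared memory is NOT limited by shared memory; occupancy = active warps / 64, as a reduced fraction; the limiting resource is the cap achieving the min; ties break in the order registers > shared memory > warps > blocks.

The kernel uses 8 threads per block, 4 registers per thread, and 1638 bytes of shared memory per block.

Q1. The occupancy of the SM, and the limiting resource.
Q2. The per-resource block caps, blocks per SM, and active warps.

Answer: occupancy 3/16, limited by blocks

registers: 1536 blocks
shared memory: 39 blocks
warps: 64 blocks
blocks: 12 blocks

Answer: 12 blocks, 12 active warps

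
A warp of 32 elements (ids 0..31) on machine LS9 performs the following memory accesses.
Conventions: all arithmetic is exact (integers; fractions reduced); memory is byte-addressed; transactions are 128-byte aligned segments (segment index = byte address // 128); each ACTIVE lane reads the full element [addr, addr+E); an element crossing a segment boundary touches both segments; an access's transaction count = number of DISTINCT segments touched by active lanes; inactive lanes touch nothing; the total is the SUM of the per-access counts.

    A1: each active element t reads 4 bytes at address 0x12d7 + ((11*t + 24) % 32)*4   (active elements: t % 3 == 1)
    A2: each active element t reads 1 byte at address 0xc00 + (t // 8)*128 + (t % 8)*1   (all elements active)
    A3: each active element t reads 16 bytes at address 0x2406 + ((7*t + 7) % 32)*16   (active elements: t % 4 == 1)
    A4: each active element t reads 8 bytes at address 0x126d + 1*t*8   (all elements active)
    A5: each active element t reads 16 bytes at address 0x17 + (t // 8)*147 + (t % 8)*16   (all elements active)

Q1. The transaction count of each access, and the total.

A1: 2 transactions
A2: 4 transactions
A3: 4 transactions
A4: 3 transactions
A5: 5 transactions

Answer: 2,4,4,3,5; total 18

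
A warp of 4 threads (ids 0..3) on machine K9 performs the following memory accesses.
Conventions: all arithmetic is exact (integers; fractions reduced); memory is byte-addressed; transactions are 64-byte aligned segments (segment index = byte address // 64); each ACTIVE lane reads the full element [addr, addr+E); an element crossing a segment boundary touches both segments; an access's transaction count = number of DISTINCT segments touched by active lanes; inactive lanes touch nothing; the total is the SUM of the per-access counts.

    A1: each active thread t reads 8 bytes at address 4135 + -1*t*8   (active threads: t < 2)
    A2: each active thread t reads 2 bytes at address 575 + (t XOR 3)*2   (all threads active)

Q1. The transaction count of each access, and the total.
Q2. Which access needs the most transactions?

A1: 1 transaction
A2: 2 transactions

Answer: 1,2; total 3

Answer: A2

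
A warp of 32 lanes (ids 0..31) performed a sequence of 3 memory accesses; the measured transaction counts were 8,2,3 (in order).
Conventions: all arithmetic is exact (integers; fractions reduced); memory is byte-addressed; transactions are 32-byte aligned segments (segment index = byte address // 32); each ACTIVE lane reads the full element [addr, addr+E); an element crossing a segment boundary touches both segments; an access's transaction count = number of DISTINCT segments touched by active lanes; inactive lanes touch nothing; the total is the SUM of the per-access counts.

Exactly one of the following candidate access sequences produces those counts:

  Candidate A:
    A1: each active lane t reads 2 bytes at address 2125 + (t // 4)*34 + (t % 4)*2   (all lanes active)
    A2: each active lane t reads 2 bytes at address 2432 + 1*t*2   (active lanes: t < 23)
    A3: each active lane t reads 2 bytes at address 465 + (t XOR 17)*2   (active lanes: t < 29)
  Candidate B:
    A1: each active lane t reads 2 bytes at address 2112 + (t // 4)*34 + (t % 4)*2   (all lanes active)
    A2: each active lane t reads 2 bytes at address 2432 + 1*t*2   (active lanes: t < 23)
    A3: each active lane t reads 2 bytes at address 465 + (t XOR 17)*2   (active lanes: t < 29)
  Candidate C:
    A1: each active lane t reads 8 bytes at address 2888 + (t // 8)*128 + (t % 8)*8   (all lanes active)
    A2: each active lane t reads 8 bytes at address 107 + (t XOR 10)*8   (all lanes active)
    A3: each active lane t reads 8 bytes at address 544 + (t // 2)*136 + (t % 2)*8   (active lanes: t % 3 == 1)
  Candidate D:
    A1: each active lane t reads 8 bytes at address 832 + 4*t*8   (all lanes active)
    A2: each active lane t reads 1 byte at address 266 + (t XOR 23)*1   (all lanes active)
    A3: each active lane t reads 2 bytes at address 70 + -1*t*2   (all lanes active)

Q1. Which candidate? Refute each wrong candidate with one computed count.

A: A1 gives 9 transactions, not 8
C: A1 gives 12 transactions, not 8
D: A1 gives 32 transactions, not 8
B: all counts match (8,2,3)

Answer: B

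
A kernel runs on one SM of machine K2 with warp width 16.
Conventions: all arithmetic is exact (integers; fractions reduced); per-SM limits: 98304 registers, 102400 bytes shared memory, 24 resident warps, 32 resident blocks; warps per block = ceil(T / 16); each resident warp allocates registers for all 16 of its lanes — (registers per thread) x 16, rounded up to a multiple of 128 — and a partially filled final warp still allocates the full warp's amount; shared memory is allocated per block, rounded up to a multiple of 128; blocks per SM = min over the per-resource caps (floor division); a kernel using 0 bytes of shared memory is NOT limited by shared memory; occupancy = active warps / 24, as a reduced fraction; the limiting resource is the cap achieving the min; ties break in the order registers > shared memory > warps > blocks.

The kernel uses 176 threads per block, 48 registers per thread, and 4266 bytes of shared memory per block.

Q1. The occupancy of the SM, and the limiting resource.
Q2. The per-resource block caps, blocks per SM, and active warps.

Answer: occupancy 11/12, limited by warps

registers: 11 blocks
shared memory: 23 blocks
warps: 2 blocks
blocks: 32 blocks

Answer: 2 blocks, 22 active warps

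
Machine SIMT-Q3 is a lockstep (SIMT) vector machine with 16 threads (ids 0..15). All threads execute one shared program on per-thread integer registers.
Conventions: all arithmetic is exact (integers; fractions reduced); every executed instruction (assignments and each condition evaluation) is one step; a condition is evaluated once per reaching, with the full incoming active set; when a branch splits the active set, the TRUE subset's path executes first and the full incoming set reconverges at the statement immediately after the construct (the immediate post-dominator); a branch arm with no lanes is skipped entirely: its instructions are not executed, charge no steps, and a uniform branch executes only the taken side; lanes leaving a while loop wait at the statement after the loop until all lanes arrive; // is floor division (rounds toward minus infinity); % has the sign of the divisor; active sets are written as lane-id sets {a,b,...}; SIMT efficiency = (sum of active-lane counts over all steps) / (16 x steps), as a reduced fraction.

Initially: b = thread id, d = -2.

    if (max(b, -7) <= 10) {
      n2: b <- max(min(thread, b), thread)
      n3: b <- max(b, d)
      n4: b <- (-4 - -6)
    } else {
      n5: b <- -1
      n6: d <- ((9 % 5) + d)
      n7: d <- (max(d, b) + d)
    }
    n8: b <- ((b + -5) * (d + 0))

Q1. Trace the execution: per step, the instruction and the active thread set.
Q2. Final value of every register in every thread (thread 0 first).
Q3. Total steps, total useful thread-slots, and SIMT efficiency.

step 0: eval (max(b, -7) <= 10)      {0,1,2,3,4,5,6,7,8,9,10,11,12,13,14,15}
step 1: b <- max(min(thread, b), thread) {0,1,2,3,4,5,6,7,8,9,10}
step 2: b <- max(b, d)               {0,1,2,3,4,5,6,7,8,9,10}
step 3: b <- (-4 - -6)               {0,1,2,3,4,5,6,7,8,9,10}
step 4: b <- -1                      {11,12,13,14,15}
step 5: d <- ((9 % 5) + d)           {11,12,13,14,15}
step 6: d <- (max(d, b) + d)         {11,12,13,14,15}
step 7: b <- ((b + -5) * (d + 0))    {0,1,2,3,4,5,6,7,8,9,10,11,12,13,14,15}

Answer: 8 steps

b: 6,6,6,6,6,6,6,6,6,6,6,-24,-24,-24,-24,-24
d: -2,-2,-2,-2,-2,-2,-2,-2,-2,-2,-2,4,4,4,4,4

steps = 8; useful = 80; efficiency = 80/128 = 5/8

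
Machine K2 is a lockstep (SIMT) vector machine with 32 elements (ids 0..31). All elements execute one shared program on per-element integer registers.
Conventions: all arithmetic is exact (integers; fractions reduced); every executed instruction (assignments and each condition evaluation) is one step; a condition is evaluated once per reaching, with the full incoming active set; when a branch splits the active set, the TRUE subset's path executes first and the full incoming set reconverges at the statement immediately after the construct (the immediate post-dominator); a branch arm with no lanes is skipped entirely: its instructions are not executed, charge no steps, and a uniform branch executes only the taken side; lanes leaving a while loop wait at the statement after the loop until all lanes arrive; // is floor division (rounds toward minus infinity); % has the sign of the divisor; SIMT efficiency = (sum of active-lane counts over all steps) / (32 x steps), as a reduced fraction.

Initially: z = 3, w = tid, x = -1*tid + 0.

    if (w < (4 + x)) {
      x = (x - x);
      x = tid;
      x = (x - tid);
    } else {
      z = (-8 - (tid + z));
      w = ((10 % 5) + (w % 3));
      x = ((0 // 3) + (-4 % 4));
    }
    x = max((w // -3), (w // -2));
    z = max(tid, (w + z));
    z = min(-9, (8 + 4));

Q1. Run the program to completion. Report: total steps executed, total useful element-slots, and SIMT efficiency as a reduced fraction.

Answer: 10 steps, 224 useful, 7/10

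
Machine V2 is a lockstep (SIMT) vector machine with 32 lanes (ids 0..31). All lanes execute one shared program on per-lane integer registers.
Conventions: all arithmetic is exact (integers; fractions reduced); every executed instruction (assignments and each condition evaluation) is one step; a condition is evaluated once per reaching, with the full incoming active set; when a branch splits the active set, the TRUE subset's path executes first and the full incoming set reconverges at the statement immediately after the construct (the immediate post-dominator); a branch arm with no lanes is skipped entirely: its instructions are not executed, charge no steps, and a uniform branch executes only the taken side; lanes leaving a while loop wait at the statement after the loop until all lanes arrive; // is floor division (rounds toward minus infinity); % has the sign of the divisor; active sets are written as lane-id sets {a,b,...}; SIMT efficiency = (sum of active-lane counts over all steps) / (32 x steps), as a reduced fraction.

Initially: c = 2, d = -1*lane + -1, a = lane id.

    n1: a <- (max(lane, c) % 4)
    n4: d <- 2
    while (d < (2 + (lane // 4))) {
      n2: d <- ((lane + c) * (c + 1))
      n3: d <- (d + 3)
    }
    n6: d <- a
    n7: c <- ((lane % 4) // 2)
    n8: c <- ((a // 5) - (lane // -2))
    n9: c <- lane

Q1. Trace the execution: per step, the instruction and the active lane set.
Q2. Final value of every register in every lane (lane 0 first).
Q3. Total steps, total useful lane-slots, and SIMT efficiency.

step 0: a <- (max(lane, c) % 4)      {0,1,2,3,4,5,6,7,8,9,10,11,12,13,14,15,16,17,18,19,20,21,22,23,24,25,26,27,28,29,30,31}
step 1: d <- 2                       {0,1,2,3,4,5,6,7,8,9,10,11,12,13,14,15,16,17,18,19,20,21,22,23,24,25,26,27,28,29,30,31}
step 2: eval (d < (2 + (lane // 4))) {0,1,2,3,4,5,6,7,8,9,10,11,12,13,14,15,16,17,18,19,20,21,22,23,24,25,26,27,28,29,30,31}
step 3: d <- ((lane + c) * (c + 1))  {4,5,6,7,8,9,10,11,12,13,14,15,16,17,18,19,20,21,22,23,24,25,26,27,28,29,30,31}
step 4: d <- (d + 3)                 {4,5,6,7,8,9,10,11,12,13,14,15,16,17,18,19,20,21,22,23,24,25,26,27,28,29,30,31}
step 5: eval (d < (2 + (lane // 4))) {4,5,6,7,8,9,10,11,12,13,14,15,16,17,18,19,20,21,22,23,24,25,26,27,28,29,30,31}
step 6: d <- a                       {0,1,2,3,4,5,6,7,8,9,10,11,12,13,14,15,16,17,18,19,20,21,22,23,24,25,26,27,28,29,30,31}
step 7: c <- ((lane % 4) // 2)       {0,1,2,3,4,5,6,7,8,9,10,11,12,13,14,15,16,17,18,19,20,21,22,23,24,25,26,27,28,29,30,31}
step 8: c <- ((a // 5) - (lane // -2)) {0,1,2,3,4,5,6,7,8,9,10,11,12,13,14,15,16,17,18,19,20,21,22,23,24,25,26,27,28,29,30,31}
step 9: c <- lane                    {0,1,2,3,4,5,6,7,8,9,10,11,12,13,14,15,16,17,18,19,20,21,22,23,24,25,26,27,28,29,30,31}

Answer: 10 steps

c: 0,1,2,3,4,5,6,7,8,9,10,11,12,13,14,15,16,17,18,19,20,21,22,23,24,25,26,27,28,29,30,31
d: 2,2,2,3,0,1,2,3,0,1,2,3,0,1,2,3,0,1,2,3,0,1,2,3,0,1,2,3,0,1,2,3
a: 2,2,2,3,0,1,2,3,0,1,2,3,0,1,2,3,0,1,2,3,0,1,2,3,0,1,2,3,0,1,2,3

steps = 10; useful = 308; efficiency = 308/320 = 77/80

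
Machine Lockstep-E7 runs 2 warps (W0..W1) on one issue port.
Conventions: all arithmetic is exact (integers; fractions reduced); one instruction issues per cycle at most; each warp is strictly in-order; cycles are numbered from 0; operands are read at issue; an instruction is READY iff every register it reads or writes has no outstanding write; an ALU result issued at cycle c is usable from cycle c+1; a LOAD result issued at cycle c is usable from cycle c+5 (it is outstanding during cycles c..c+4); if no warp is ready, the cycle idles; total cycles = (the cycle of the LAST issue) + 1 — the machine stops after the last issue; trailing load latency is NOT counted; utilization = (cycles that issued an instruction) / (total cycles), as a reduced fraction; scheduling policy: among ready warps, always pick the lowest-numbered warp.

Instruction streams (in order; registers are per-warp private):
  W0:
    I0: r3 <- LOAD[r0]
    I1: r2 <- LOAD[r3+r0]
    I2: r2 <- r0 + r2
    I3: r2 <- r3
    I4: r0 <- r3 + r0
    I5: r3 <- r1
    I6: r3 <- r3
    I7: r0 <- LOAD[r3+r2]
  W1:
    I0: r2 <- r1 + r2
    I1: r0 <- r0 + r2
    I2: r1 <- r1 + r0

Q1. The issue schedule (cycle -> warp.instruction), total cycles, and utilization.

cycle 0: W0.I0
cycle 1: W1.I0
cycle 2: W1.I1
cycle 3: W1.I2
cycle 4: idle
cycle 5: W0.I1
cycle 6: idle
cycle 7: idle
cycle 8: idle
cycle 9: idle
cycle 10: W0.I2
cycle 11: W0.I3
cycle 12: W0.I4
cycle 13: W0.I5
cycle 14: W0.I6
cycle 15: W0.I7

Answer: 16 cycles, utilization 11/16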